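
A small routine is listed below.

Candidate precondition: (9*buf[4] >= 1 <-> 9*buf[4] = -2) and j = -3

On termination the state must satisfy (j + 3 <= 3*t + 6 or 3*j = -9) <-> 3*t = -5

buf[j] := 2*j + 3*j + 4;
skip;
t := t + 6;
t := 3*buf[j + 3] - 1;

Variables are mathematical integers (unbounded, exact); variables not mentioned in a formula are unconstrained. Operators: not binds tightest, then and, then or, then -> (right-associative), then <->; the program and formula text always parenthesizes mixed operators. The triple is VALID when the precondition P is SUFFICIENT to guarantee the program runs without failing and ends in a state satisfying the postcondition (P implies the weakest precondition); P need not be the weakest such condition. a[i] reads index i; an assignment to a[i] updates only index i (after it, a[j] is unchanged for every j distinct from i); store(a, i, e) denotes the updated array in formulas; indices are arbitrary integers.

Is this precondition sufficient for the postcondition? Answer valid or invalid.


Working backward. After the program, the postcondition (j + 3 <= 3*t + 6 or 3*j = -9) <-> 3*t = -5 must hold; in canonical form it is (j <= 3*t + 3 or 3*j = -9) <-> 3*t = -5.
Before t := 3*buf[j + 3] - 1: (j <= 9*buf[j + 3] or 3*j = -9) <-> 9*buf[j + 3] = -2
Before t := t + 6: (j <= 9*buf[j + 3] or 3*j = -9) <-> 9*buf[j + 3] = -2
Before skip: (j <= 9*buf[j + 3] or 3*j = -9) <-> 9*buf[j + 3] = -2
Before buf[j] := 2*j + 3*j + 4: (j <= 9*store(buf, j, 5*j + 4)[j + 3] or 3*j = -9) <-> 9*store(buf, j, 5*j + 4)[j + 3] = -2
The weakest precondition is (j <= 9*store(buf, j, 5*j + 4)[j + 3] or 3*j = -9) <-> 9*store(buf, j, 5*j + 4)[j + 3] = -2.
Check whether (9*buf[4] >= 1 <-> 9*buf[4] = -2) and j = -3 implies it.
Countermodel: at the initial state buf = {[-3] = 0, [0] = 0, [4] = 0, elsewhere 0}, j = -3, the precondition holds but the weakest precondition fails.
Answer: invalid


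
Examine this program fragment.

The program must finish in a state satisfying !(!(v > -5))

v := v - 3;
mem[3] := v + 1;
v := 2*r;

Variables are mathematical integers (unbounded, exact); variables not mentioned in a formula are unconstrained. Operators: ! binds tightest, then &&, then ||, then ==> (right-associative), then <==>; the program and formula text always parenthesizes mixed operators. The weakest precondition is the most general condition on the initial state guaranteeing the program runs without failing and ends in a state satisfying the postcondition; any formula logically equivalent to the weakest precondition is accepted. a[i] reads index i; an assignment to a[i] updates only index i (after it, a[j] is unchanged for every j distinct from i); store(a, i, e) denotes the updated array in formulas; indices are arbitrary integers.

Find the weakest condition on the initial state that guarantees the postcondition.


Working backward. After the program, the postcondition !(!(v > -5)) must hold; in canonical form it is v > -5.
Before v := 2*r: 2*r > -5
Before mem[3] := v + 1: 2*r > -5
Before v := v - 3: 2*r > -5
Answer: WP = 2*r > -5


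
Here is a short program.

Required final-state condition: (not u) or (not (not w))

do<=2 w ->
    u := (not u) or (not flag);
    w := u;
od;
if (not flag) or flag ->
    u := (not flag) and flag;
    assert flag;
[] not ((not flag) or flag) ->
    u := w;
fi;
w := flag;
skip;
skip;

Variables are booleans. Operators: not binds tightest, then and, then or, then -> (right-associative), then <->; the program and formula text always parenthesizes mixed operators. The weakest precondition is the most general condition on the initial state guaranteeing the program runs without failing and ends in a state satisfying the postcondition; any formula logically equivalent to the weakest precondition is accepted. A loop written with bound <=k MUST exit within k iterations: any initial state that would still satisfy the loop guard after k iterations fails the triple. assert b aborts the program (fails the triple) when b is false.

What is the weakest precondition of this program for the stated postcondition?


Working backward. After the program, the postcondition (not u) or (not (not w)) must hold; in canonical form it is (not u) or w.
Before skip: (not u) or w
Before skip: (not u) or w
Before w := flag: (not u) or flag
Then branch requires flag; else branch requires (not w) or flag.
Before the if: flag
Before the loop (bound <=2), unroll the exhaustion recursion (WP_0 = exit-now case; WP_j = one more guarded iteration, up to j = 2):
  WP_0: (not w) and flag
  WP_1: (w -> ((not ((not u) or (not flag))) and flag)) and ((not w) -> flag)
  WP_2: (w -> ((((not u) or (not flag)) -> ((not ((not ((not u) or (not flag))) or (not flag))) and flag)) and ((not ((not u) or (not flag))) -> flag))) and ((not w) -> flag)
So before the loop: (w -> ((((not u) or (not flag)) -> ((not ((not ((not u) or (not flag))) or (not flag))) and flag)) and ((not ((not u) or (not flag))) -> flag))) and ((not w) -> flag)
Answer: WP = (w -> ((((not u) or (not flag)) -> ((not ((not ((not u) or (not flag))) or (not flag))) and flag)) and ((not ((not u) or (not flag))) -> flag))) and ((not w) -> flag)


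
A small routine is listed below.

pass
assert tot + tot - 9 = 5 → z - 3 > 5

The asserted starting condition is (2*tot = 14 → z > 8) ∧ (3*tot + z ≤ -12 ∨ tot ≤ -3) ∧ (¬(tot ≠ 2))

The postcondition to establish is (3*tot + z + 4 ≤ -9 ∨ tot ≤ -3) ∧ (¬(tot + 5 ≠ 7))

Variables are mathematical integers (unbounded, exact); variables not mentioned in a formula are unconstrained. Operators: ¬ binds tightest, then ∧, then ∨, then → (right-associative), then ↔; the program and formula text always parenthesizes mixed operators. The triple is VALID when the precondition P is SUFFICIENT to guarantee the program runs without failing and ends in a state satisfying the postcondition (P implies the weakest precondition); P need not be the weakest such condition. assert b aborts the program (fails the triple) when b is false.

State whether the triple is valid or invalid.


Working backward. After the program, the postcondition (3*tot + z + 4 ≤ -9 ∨ tot ≤ -3) ∧ (¬(tot + 5 ≠ 7)) must hold; in canonical form it is (3*tot + z ≤ -13 ∨ tot ≤ -3) ∧ (¬(tot ≠ 2)).
Before assert tot + tot - 9 = 5 → z - 3 > 5: (2*tot = 14 → z > 8) ∧ (3*tot + z ≤ -13 ∨ tot ≤ -3) ∧ (¬(tot ≠ 2))
Before skip: (2*tot = 14 → z > 8) ∧ (3*tot + z ≤ -13 ∨ tot ≤ -3) ∧ (¬(tot ≠ 2))
The weakest precondition is (2*tot = 14 → z > 8) ∧ (3*tot + z ≤ -13 ∨ tot ≤ -3) ∧ (¬(tot ≠ 2)).
Check whether (2*tot = 14 → z > 8) ∧ (3*tot + z ≤ -12 ∨ tot ≤ -3) ∧ (¬(tot ≠ 2)) implies it.
Countermodel: at the initial state tot = 2, z = -18, the precondition holds but the weakest precondition fails.
Answer: invalid


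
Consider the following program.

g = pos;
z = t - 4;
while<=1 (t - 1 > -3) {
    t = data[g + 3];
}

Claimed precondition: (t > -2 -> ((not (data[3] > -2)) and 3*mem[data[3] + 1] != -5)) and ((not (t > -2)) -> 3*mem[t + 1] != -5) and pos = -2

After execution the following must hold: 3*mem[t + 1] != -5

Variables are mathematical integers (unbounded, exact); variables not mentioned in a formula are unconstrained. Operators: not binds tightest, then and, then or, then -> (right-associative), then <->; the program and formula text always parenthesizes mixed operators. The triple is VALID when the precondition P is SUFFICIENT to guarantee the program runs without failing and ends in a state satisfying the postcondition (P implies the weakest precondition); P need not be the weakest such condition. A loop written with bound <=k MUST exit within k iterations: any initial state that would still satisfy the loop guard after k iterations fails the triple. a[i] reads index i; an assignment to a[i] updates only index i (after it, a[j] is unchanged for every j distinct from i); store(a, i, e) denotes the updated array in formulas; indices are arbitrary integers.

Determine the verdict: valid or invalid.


Working backward. After the program, 3*mem[t + 1] != -5 must hold.
Before the loop (bound <=1), unroll the exhaustion recursion (WP_0 = exit-now case; WP_j = one more guarded iteration, up to j = 1):
  WP_0: (not (t > -2)) and 3*mem[t + 1] != -5
  WP_1: (t > -2 -> ((not (data[g + 3] > -2)) and 3*mem[data[g + 3] + 1] != -5)) and ((not (t > -2)) -> 3*mem[t + 1] != -5)
So before the loop: (t > -2 -> ((not (data[g + 3] > -2)) and 3*mem[data[g + 3] + 1] != -5)) and ((not (t > -2)) -> 3*mem[t + 1] != -5)
Before z := t - 4: (t > -2 -> ((not (data[g + 3] > -2)) and 3*mem[data[g + 3] + 1] != -5)) and ((not (t > -2)) -> 3*mem[t + 1] != -5)
Before g := pos: (t > -2 -> ((not (data[pos + 3] > -2)) and 3*mem[data[pos + 3] + 1] != -5)) and ((not (t > -2)) -> 3*mem[t + 1] != -5)
The weakest precondition is (t > -2 -> ((not (data[pos + 3] > -2)) and 3*mem[data[pos + 3] + 1] != -5)) and ((not (t > -2)) -> 3*mem[t + 1] != -5).
Check whether (t > -2 -> ((not (data[3] > -2)) and 3*mem[data[3] + 1] != -5)) and ((not (t > -2)) -> 3*mem[t + 1] != -5) and pos = -2 implies it.
Countermodel: at the initial state data = {[-1] = 0, [0] = 0, [1] = 0, [3] = -2, elsewhere 0}, mem = {[-1] = 0, [0] = 0, [1] = 0, [3] = 0, elsewhere 0}, pos = -2, t = -1, the precondition holds but the weakest precondition fails.
Answer: invalid


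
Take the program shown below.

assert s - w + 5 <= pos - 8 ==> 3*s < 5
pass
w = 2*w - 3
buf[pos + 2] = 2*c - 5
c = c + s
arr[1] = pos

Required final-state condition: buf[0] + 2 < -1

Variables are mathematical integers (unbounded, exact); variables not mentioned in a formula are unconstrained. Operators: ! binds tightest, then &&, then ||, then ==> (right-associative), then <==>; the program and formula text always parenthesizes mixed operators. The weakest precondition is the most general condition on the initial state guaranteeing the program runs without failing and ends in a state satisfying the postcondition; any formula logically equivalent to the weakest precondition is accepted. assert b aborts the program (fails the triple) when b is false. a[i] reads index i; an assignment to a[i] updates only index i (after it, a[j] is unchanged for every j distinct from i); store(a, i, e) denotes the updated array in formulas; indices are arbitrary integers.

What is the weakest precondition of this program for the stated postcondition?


Working backward. After the program, the postcondition buf[0] + 2 < -1 must hold; in canonical form it is buf[0] < -3.
Before arr[1] := pos: buf[0] < -3
Before c := c + s: buf[0] < -3
Before buf[pos + 2] := 2*c - 5: store(buf, pos + 2, 2*c - 5)[0] < -3
Before w := 2*w - 3: store(buf, pos + 2, 2*c - 5)[0] < -3
Before skip: store(buf, pos + 2, 2*c - 5)[0] < -3
Before assert s - w + 5 <= pos - 8 ==> 3*s < 5: (s <= pos + w - 13 ==> 3*s < 5) && store(buf, pos + 2, 2*c - 5)[0] < -3
Answer: WP = (s <= pos + w - 13 ==> 3*s < 5) && store(buf, pos + 2, 2*c - 5)[0] < -3


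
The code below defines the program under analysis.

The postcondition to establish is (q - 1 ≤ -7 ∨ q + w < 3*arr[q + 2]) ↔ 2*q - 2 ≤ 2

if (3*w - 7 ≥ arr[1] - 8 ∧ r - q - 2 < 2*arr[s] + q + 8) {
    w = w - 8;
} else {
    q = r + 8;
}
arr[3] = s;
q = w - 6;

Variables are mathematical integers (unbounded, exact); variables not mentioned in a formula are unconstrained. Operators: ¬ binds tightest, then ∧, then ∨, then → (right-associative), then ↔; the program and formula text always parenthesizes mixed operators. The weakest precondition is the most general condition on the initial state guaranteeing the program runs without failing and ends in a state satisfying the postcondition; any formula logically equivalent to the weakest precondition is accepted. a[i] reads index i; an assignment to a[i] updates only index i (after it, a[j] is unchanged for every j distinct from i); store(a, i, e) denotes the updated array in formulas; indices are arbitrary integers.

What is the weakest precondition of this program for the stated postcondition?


Working backward. After the program, the postcondition (q - 1 ≤ -7 ∨ q + w < 3*arr[q + 2]) ↔ 2*q - 2 ≤ 2 must hold; in canonical form it is (q ≤ -6 ∨ q + w < 3*arr[q + 2]) ↔ 2*q ≤ 4.
Before q := w - 6: (w ≤ 0 ∨ 2*w < 3*arr[w - 4] + 6) ↔ 2*w ≤ 16
Before arr[3] := s: (w ≤ 0 ∨ 2*w < 3*store(arr, 3, s)[w - 4] + 6) ↔ 2*w ≤ 16
Then branch requires (w ≤ 8 ∨ 2*w < 3*store(arr, 3, s)[w - 12] + 22) ↔ 2*w ≤ 32; else branch requires (w ≤ 0 ∨ 2*w < 3*store(arr, 3, s)[w - 4] + 6) ↔ 2*w ≤ 16.
Before the if: ((3*w ≥ arr[1] - 1 ∧ r < 2*arr[s] + 2*q + 10) → ((w ≤ 8 ∨ 2*w < 3*store(arr, 3, s)[w - 12] + 22) ↔ 2*w ≤ 32)) ∧ ((¬(3*w ≥ arr[1] - 1 ∧ r < 2*arr[s] + 2*q + 10)) → ((w ≤ 0 ∨ 2*w < 3*store(arr, 3, s)[w - 4] + 6) ↔ 2*w ≤ 16))
Answer: WP = ((3*w ≥ arr[1] - 1 ∧ r < 2*arr[s] + 2*q + 10) → ((w ≤ 8 ∨ 2*w < 3*store(arr, 3, s)[w - 12] + 22) ↔ 2*w ≤ 32)) ∧ ((¬(3*w ≥ arr[1] - 1 ∧ r < 2*arr[s] + 2*q + 10)) → ((w ≤ 0 ∨ 2*w < 3*store(arr, 3, s)[w - 4] + 6) ↔ 2*w ≤ 16))


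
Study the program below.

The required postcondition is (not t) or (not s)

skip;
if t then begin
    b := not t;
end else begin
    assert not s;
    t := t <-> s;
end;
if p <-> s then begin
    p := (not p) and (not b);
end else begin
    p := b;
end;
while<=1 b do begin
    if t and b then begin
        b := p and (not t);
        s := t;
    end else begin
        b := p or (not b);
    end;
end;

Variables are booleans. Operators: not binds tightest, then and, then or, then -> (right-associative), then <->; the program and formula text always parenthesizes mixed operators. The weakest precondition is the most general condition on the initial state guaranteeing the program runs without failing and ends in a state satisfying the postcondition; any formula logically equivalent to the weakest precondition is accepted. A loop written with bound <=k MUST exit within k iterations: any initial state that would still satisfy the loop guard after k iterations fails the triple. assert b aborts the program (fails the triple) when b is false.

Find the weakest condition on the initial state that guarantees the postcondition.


Working backward. After the program, (not t) or (not s) must hold.
Before the loop (bound <=1), unroll the exhaustion recursion (WP_0 = exit-now case; WP_j = one more guarded iteration, up to j = 1):
  WP_0: (not b) and ((not t) or (not s))
  WP_1: (b -> (((t and b) -> ((not (p and (not t))) and (not t))) and ((not (t and b)) -> ((not (p or (not b))) and ((not t) or (not s)))))) and ((not b) -> ((not t) or (not s)))
So before the loop: (b -> (((t and b) -> ((not (p and (not t))) and (not t))) and ((not (t and b)) -> ((not (p or (not b))) and ((not t) or (not s)))))) and ((not b) -> ((not t) or (not s)))
Then branch requires (b -> (((t and b) -> ((not ((not p) and (not b) and (not t))) and (not t))) and ((not (t and b)) -> ((not (((not p) and (not b)) or (not b))) and ((not t) or (not s)))))) and ((not b) -> ((not t) or (not s))); else branch requires (b -> (((t and b) -> ((not (b and (not t))) and (not t))) and t and b)) and ((not b) -> ((not t) or (not s))).
Before the if: ((p <-> s) -> ((b -> (((t and b) -> ((not ((not p) and (not b) and (not t))) and (not t))) and ((not (t and b)) -> ((not (((not p) and (not b)) or (not b))) and ((not t) or (not s)))))) and ((not b) -> ((not t) or (not s))))) and ((not (p <-> s)) -> ((b -> (((t and b) -> ((not (b and (not t))) and (not t))) and t and b)) and ((not b) -> ((not t) or (not s)))))
Then branch requires ((p <-> s) -> (((not t) -> ((not (((not p) and t) or t)) and ((not t) or (not s)))) and (t -> ((not t) or (not s))))) and ((not (p <-> s)) -> (t and (t -> ((not t) or (not s))))); else branch requires (not s) and ((p <-> s) -> ((b -> ((((t <-> s) and b) -> ((not ((not p) and (not b) and (not (t <-> s)))) and (not (t <-> s)))) and ((not ((t <-> s) and b)) -> ((not (((not p) and (not b)) or (not b))) and ((not (t <-> s)) or (not s)))))) and ((not b) -> ((not (t <-> s)) or (not s))))) and ((not (p <-> s)) -> ((b -> ((((t <-> s) and b) -> ((not (b and (not (t <-> s)))) and (not (t <-> s)))) and (t <-> s) and b)) and ((not b) -> ((not (t <-> s)) or (not s))))).
Before the if: (t -> (((p <-> s) -> (((not t) -> ((not (((not p) and t) or t)) and ((not t) or (not s)))) and (t -> ((not t) or (not s))))) and ((not (p <-> s)) -> (t and (t -> ((not t) or (not s))))))) and ((not t) -> ((not s) and ((p <-> s) -> ((b -> ((((t <-> s) and b) -> ((not ((not p) and (not b) and (not (t <-> s)))) and (not (t <-> s)))) and ((not ((t <-> s) and b)) -> ((not (((not p) and (not b)) or (not b))) and ((not (t <-> s)) or (not s)))))) and ((not b) -> ((not (t <-> s)) or (not s))))) and ((not (p <-> s)) -> ((b -> ((((t <-> s) and b) -> ((not (b and (not (t <-> s)))) and (not (t <-> s)))) and (t <-> s) and b)) and ((not b) -> ((not (t <-> s)) or (not s)))))))
Before skip: (t -> (((p <-> s) -> (((not t) -> ((not (((not p) and t) or t)) and ((not t) or (not s)))) and (t -> ((not t) or (not s))))) and ((not (p <-> s)) -> (t and (t -> ((not t) or (not s))))))) and ((not t) -> ((not s) and ((p <-> s) -> ((b -> ((((t <-> s) and b) -> ((not ((not p) and (not b) and (not (t <-> s)))) and (not (t <-> s)))) and ((not ((t <-> s) and b)) -> ((not (((not p) and (not b)) or (not b))) and ((not (t <-> s)) or (not s)))))) and ((not b) -> ((not (t <-> s)) or (not s))))) and ((not (p <-> s)) -> ((b -> ((((t <-> s) and b) -> ((not (b and (not (t <-> s)))) and (not (t <-> s)))) and (t <-> s) and b)) and ((not b) -> ((not (t <-> s)) or (not s)))))))
Answer: WP = (t -> (((p <-> s) -> (((not t) -> ((not (((not p) and t) or t)) and ((not t) or (not s)))) and (t -> ((not t) or (not s))))) and ((not (p <-> s)) -> (t and (t -> ((not t) or (not s))))))) and ((not t) -> ((not s) and ((p <-> s) -> ((b -> ((((t <-> s) and b) -> ((not ((not p) and (not b) and (not (t <-> s)))) and (not (t <-> s)))) and ((not ((t <-> s) and b)) -> ((not (((not p) and (not b)) or (not b))) and ((not (t <-> s)) or (not s)))))) and ((not b) -> ((not (t <-> s)) or (not s))))) and ((not (p <-> s)) -> ((b -> ((((t <-> s) and b) -> ((not (b and (not (t <-> s)))) and (not (t <-> s)))) and (t <-> s) and b)) and ((not b) -> ((not (t <-> s)) or (not s)))))))


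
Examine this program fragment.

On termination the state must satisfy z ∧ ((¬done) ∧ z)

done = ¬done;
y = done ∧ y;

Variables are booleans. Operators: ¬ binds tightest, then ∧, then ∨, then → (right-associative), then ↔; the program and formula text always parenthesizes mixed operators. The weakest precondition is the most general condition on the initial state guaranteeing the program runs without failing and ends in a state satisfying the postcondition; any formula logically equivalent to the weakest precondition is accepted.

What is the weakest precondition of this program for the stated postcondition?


Working backward. After the program, the postcondition z ∧ ((¬done) ∧ z) must hold; in canonical form it is z ∧ (¬done).
Before y := done ∧ y: z ∧ (¬done)
Before done := ¬done: z ∧ done
Answer: WP = z ∧ done


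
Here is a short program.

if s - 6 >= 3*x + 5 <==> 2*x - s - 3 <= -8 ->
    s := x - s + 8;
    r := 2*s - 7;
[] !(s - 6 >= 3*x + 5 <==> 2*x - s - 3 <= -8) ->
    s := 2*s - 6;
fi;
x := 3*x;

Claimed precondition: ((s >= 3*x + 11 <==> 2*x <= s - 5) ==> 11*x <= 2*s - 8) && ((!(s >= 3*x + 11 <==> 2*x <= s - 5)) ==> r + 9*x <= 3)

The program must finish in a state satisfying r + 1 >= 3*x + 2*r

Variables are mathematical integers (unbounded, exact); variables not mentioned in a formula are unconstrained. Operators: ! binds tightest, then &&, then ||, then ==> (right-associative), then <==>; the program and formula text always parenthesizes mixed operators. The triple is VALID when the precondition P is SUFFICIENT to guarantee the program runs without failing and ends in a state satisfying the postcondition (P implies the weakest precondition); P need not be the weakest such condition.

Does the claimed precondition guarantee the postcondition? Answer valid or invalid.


Working backward. After the program, the postcondition r + 1 >= 3*x + 2*r must hold; in canonical form it is r + 3*x <= 1.
Before x := 3*x: r + 9*x <= 1
Then branch requires 11*x <= 2*s - 8; else branch requires r + 9*x <= 1.
Before the if: ((s >= 3*x + 11 <==> 2*x <= s - 5) ==> 11*x <= 2*s - 8) && ((!(s >= 3*x + 11 <==> 2*x <= s - 5)) ==> r + 9*x <= 1)
The weakest precondition is ((s >= 3*x + 11 <==> 2*x <= s - 5) ==> 11*x <= 2*s - 8) && ((!(s >= 3*x + 11 <==> 2*x <= s - 5)) ==> r + 9*x <= 1).
Check whether ((s >= 3*x + 11 <==> 2*x <= s - 5) ==> 11*x <= 2*s - 8) && ((!(s >= 3*x + 11 <==> 2*x <= s - 5)) ==> r + 9*x <= 3) implies it.
Countermodel: at the initial state r = 65, s = -10, x = -7, the precondition holds but the weakest precondition fails.
Answer: invalid


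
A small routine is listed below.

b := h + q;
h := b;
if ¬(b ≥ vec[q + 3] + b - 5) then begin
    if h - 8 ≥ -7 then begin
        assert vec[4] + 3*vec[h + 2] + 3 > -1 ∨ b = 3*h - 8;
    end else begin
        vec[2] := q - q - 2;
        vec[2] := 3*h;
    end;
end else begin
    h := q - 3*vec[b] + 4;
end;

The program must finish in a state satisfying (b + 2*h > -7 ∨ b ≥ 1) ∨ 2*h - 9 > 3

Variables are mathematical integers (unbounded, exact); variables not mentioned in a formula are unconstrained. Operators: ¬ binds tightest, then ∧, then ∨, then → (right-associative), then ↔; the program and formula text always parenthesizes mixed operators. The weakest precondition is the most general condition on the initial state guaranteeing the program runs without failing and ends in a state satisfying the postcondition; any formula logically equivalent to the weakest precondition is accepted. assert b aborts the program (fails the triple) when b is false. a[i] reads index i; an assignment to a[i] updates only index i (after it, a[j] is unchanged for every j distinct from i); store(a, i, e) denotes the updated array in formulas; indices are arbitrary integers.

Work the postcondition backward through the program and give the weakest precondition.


Working backward. After the program, the postcondition (b + 2*h > -7 ∨ b ≥ 1) ∨ 2*h - 9 > 3 must hold; in canonical form it is b + 2*h > -7 ∨ b ≥ 1 ∨ 2*h > 12.
Then branch requires (h ≥ 1 → ((3*vec[h + 2] + vec[4] > -4 ∨ b = 3*h - 8) ∧ (b + 2*h > -7 ∨ b ≥ 1 ∨ 2*h > 12))) ∧ ((¬(h ≥ 1)) → (b + 2*h > -7 ∨ b ≥ 1 ∨ 2*h > 12)); else branch requires b + 2*q > 6*vec[b] - 15 ∨ b ≥ 1 ∨ 2*q > 6*vec[b] + 4.
Before the if: ((¬(vec[q + 3] ≤ 5)) → ((h ≥ 1 → ((3*vec[h + 2] + vec[4] > -4 ∨ b = 3*h - 8) ∧ (b + 2*h > -7 ∨ b ≥ 1 ∨ 2*h > 12))) ∧ ((¬(h ≥ 1)) → (b + 2*h > -7 ∨ b ≥ 1 ∨ 2*h > 12)))) ∧ (vec[q + 3] ≤ 5 → (b + 2*q > 6*vec[b] - 15 ∨ b ≥ 1 ∨ 2*q > 6*vec[b] + 4))
Before h := b: ((¬(vec[q + 3] ≤ 5)) → ((b ≥ 1 → ((3*vec[b + 2] + vec[4] > -4 ∨ 2*b = 8) ∧ (3*b > -7 ∨ b ≥ 1 ∨ 2*b > 12))) ∧ ((¬(b ≥ 1)) → (3*b > -7 ∨ b ≥ 1 ∨ 2*b > 12)))) ∧ (vec[q + 3] ≤ 5 → (b + 2*q > 6*vec[b] - 15 ∨ b ≥ 1 ∨ 2*q > 6*vec[b] + 4))
Before b := h + q: ((¬(vec[q + 3] ≤ 5)) → ((h + q ≥ 1 → ((3*vec[h + q + 2] + vec[4] > -4 ∨ 2*h + 2*q = 8) ∧ (3*h + 3*q > -7 ∨ h + q ≥ 1 ∨ 2*h + 2*q > 12))) ∧ ((¬(h + q ≥ 1)) → (3*h + 3*q > -7 ∨ h + q ≥ 1 ∨ 2*h + 2*q > 12)))) ∧ (vec[q + 3] ≤ 5 → (h + 3*q > 6*vec[h + q] - 15 ∨ h + q ≥ 1 ∨ 2*q > 6*vec[h + q] + 4))
Answer: WP = ((¬(vec[q + 3] ≤ 5)) → ((h + q ≥ 1 → ((3*vec[h + q + 2] + vec[4] > -4 ∨ 2*h + 2*q = 8) ∧ (3*h + 3*q > -7 ∨ h + q ≥ 1 ∨ 2*h + 2*q > 12))) ∧ ((¬(h + q ≥ 1)) → (3*h + 3*q > -7 ∨ h + q ≥ 1 ∨ 2*h + 2*q > 12)))) ∧ (vec[q + 3] ≤ 5 → (h + 3*q > 6*vec[h + q] - 15 ∨ h + q ≥ 1 ∨ 2*q > 6*vec[h + q] + 4))


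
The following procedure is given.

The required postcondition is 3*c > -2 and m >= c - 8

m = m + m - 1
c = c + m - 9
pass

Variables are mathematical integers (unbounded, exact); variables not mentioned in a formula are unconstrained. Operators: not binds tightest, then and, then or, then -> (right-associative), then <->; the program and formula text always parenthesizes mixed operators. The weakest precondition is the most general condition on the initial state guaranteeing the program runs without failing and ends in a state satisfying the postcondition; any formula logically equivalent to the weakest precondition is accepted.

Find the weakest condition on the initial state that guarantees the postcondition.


Working backward. After the program, 3*c > -2 and m >= c - 8 must hold.
Before skip: 3*c > -2 and m >= c - 8
Before c := c + m - 9: 3*c + 3*m > 25 and c <= 17
Before m := m + m - 1: 3*c + 6*m > 28 and c <= 17
Answer: WP = 3*c + 6*m > 28 and c <= 17


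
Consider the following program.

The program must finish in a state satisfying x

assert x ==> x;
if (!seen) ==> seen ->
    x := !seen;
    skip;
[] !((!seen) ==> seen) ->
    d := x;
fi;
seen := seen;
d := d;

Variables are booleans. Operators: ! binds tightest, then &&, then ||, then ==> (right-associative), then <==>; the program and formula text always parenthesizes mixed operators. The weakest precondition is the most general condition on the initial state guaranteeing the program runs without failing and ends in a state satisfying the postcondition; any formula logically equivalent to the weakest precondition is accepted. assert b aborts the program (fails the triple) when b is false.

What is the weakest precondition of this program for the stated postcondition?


Working backward. After the program, x must hold.
Before d := d: x
Before seen := seen: x
Then branch requires !seen; else branch requires x.
Before the if: (((!seen) ==> seen) ==> (!seen)) && ((!((!seen) ==> seen)) ==> x)
Before assert x ==> x: (((!seen) ==> seen) ==> (!seen)) && ((!((!seen) ==> seen)) ==> x)
Answer: WP = (((!seen) ==> seen) ==> (!seen)) && ((!((!seen) ==> seen)) ==> x)


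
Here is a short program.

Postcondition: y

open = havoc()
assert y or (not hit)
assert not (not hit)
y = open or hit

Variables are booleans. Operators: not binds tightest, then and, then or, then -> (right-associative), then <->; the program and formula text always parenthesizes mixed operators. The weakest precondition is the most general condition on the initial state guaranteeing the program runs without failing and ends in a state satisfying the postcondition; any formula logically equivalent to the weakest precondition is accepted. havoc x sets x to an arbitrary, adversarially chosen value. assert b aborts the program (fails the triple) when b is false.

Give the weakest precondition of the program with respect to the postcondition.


Working backward. After the program, y must hold.
Before y := open or hit: open or hit
Before assert not (not hit): hit and (open or hit)
Before assert y or (not hit): (y or (not hit)) and hit and (open or hit)
Before havoc open: (y or (not hit)) and hit
Answer: WP = (y or (not hit)) and hit


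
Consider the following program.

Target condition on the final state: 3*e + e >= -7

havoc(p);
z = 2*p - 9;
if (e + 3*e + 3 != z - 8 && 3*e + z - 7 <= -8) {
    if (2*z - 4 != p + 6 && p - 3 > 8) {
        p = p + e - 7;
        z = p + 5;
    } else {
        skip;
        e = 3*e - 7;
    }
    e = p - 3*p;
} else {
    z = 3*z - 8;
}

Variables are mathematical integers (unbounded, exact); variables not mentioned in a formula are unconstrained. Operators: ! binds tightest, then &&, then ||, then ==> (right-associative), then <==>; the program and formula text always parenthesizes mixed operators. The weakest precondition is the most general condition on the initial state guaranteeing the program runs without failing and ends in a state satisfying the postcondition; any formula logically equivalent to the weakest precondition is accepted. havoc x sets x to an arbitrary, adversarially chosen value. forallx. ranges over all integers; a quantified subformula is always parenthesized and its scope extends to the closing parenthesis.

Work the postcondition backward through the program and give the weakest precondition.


Working backward. After the program, the postcondition 3*e + e >= -7 must hold; in canonical form it is 4*e >= -7.
Then branch requires ((2*z != p + 10 && p > 11) ==> 8*e + 8*p <= 63) && ((!(2*z != p + 10 && p > 11)) ==> 8*p <= 7); else branch requires 4*e >= -7.
Before the if: ((4*e != z - 11 && 3*e + z <= -1) ==> (((2*z != p + 10 && p > 11) ==> 8*e + 8*p <= 63) && ((!(2*z != p + 10 && p > 11)) ==> 8*p <= 7))) && ((!(4*e != z - 11 && 3*e + z <= -1)) ==> 4*e >= -7)
Before z := 2*p - 9: ((4*e != 2*p - 20 && 3*e + 2*p <= 8) ==> (((3*p != 28 && p > 11) ==> 8*e + 8*p <= 63) && ((!(3*p != 28 && p > 11)) ==> 8*p <= 7))) && ((!(4*e != 2*p - 20 && 3*e + 2*p <= 8)) ==> 4*e >= -7)
Before havoc p: forall p_1. (((4*e != 2*p_1 - 20 && 3*e + 2*p_1 <= 8) ==> (((3*p_1 != 28 && p_1 > 11) ==> 8*e + 8*p_1 <= 63) && ((!(3*p_1 != 28 && p_1 > 11)) ==> 8*p_1 <= 7))) && ((!(4*e != 2*p_1 - 20 && 3*e + 2*p_1 <= 8)) ==> 4*e >= -7))
Answer: WP = forall p_1. (((4*e != 2*p_1 - 20 && 3*e + 2*p_1 <= 8) ==> (((3*p_1 != 28 && p_1 > 11) ==> 8*e + 8*p_1 <= 63) && ((!(3*p_1 != 28 && p_1 > 11)) ==> 8*p_1 <= 7))) && ((!(4*e != 2*p_1 - 20 && 3*e + 2*p_1 <= 8)) ==> 4*e >= -7))


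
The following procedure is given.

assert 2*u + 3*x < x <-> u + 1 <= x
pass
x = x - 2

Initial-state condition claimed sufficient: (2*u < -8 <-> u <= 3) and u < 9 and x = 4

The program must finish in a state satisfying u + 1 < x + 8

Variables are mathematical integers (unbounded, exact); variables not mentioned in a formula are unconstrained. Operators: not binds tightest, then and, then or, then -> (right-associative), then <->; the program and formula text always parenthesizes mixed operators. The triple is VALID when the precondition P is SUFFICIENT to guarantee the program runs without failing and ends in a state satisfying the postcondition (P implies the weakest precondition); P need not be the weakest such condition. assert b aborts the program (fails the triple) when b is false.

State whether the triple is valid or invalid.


Working backward. After the program, the postcondition u + 1 < x + 8 must hold; in canonical form it is u < x + 7.
Before x := x - 2: u < x + 5
Before skip: u < x + 5
Before assert 2*u + 3*x < x <-> u + 1 <= x: (2*u + 2*x < 0 <-> u <= x - 1) and u < x + 5
The weakest precondition is (2*u + 2*x < 0 <-> u <= x - 1) and u < x + 5.
Check whether (2*u < -8 <-> u <= 3) and u < 9 and x = 4 implies it.
Every state satisfying the precondition satisfies the weakest precondition: the implication holds.
Answer: valid


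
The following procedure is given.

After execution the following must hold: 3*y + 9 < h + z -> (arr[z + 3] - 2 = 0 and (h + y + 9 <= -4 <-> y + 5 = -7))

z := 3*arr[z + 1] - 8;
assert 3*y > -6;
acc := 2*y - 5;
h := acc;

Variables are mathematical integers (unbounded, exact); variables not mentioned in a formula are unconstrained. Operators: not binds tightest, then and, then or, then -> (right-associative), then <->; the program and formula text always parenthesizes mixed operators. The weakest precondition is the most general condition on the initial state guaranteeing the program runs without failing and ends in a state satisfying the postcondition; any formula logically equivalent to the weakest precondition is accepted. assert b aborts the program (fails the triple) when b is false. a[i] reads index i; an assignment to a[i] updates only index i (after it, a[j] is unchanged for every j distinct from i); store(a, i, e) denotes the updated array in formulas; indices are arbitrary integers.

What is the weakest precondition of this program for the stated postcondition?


Working backward. After the program, the postcondition 3*y + 9 < h + z -> (arr[z + 3] - 2 = 0 and (h + y + 9 <= -4 <-> y + 5 = -7)) must hold; in canonical form it is 3*y < h + z - 9 -> (arr[z + 3] = 2 and (h + y <= -13 <-> y = -12)).
Before h := acc: 3*y < acc + z - 9 -> (arr[z + 3] = 2 and (acc + y <= -13 <-> y = -12))
Before acc := 2*y - 5: y < z - 14 -> (arr[z + 3] = 2 and (3*y <= -8 <-> y = -12))
Before assert 3*y > -6: 3*y > -6 and (y < z - 14 -> (arr[z + 3] = 2 and (3*y <= -8 <-> y = -12)))
Before z := 3*arr[z + 1] - 8: 3*y > -6 and (y < 3*arr[z + 1] - 22 -> (arr[3*arr[z + 1] - 5] = 2 and (3*y <= -8 <-> y = -12)))
Answer: WP = 3*y > -6 and (y < 3*arr[z + 1] - 22 -> (arr[3*arr[z + 1] - 5] = 2 and (3*y <= -8 <-> y = -12)))


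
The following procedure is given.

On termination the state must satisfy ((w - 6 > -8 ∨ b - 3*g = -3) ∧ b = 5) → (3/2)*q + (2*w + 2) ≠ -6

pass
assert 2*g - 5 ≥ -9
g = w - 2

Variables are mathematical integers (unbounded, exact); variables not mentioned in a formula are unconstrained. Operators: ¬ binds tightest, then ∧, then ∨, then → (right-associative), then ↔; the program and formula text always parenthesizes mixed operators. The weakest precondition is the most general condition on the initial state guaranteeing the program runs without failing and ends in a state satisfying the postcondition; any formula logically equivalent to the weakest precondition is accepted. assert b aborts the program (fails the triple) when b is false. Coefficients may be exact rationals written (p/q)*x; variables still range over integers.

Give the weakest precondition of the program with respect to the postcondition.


Working backward. After the program, the postcondition ((w - 6 > -8 ∨ b - 3*g = -3) ∧ b = 5) → (3/2)*q + (2*w + 2) ≠ -6 must hold; in canonical form it is ((w > -2 ∨ b = 3*g - 3) ∧ b = 5) → (3/2)*q + 2*w ≠ -8.
Before g := w - 2: ((w > -2 ∨ b = 3*w - 9) ∧ b = 5) → (3/2)*q + 2*w ≠ -8
Before assert 2*g - 5 ≥ -9: 2*g ≥ -4 ∧ (((w > -2 ∨ b = 3*w - 9) ∧ b = 5) → (3/2)*q + 2*w ≠ -8)
Before skip: 2*g ≥ -4 ∧ (((w > -2 ∨ b = 3*w - 9) ∧ b = 5) → (3/2)*q + 2*w ≠ -8)
Answer: WP = 2*g ≥ -4 ∧ (((w > -2 ∨ b = 3*w - 9) ∧ b = 5) → (3/2)*q + 2*w ≠ -8)


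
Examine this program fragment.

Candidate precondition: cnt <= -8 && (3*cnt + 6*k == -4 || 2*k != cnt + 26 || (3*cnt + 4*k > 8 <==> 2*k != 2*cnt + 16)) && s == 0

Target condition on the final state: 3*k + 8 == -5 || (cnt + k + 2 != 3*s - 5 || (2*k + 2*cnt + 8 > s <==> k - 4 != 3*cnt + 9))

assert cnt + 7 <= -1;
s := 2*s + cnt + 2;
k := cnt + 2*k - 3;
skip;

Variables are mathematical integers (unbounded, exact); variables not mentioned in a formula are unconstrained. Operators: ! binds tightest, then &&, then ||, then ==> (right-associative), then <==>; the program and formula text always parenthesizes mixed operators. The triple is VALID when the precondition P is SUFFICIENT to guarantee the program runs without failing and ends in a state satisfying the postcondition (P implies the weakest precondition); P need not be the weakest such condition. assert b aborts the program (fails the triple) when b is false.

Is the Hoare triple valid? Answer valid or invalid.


Working backward. After the program, the postcondition 3*k + 8 == -5 || (cnt + k + 2 != 3*s - 5 || (2*k + 2*cnt + 8 > s <==> k - 4 != 3*cnt + 9)) must hold; in canonical form it is 3*k == -13 || cnt + k != 3*s - 7 || (2*cnt + 2*k > s - 8 <==> k != 3*cnt + 13).
Before skip: 3*k == -13 || cnt + k != 3*s - 7 || (2*cnt + 2*k > s - 8 <==> k != 3*cnt + 13)
Before k := cnt + 2*k - 3: 3*cnt + 6*k == -4 || 2*cnt + 2*k != 3*s - 4 || (4*cnt + 4*k > s - 2 <==> 2*k != 2*cnt + 16)
Before s := 2*s + cnt + 2: 3*cnt + 6*k == -4 || 2*k != cnt + 6*s + 2 || (3*cnt + 4*k > 2*s <==> 2*k != 2*cnt + 16)
Before assert cnt + 7 <= -1: cnt <= -8 && (3*cnt + 6*k == -4 || 2*k != cnt + 6*s + 2 || (3*cnt + 4*k > 2*s <==> 2*k != 2*cnt + 16))
The weakest precondition is cnt <= -8 && (3*cnt + 6*k == -4 || 2*k != cnt + 6*s + 2 || (3*cnt + 4*k > 2*s <==> 2*k != 2*cnt + 16)).
Check whether cnt <= -8 && (3*cnt + 6*k == -4 || 2*k != cnt + 26 || (3*cnt + 4*k > 8 <==> 2*k != 2*cnt + 16)) && s == 0 implies it.
Countermodel: at the initial state cnt = -16, k = -7, s = 0, the precondition holds but the weakest precondition fails.
Answer: invalid


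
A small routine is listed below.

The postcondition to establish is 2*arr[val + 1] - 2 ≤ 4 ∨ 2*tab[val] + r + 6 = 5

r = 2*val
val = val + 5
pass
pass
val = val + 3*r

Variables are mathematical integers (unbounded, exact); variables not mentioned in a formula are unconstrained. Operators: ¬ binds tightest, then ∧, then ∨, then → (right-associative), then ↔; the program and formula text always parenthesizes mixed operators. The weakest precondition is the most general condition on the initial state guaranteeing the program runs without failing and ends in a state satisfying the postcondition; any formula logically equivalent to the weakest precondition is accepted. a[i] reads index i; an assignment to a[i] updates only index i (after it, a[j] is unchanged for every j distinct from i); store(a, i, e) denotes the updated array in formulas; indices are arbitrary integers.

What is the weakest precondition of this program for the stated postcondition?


Working backward. After the program, the postcondition 2*arr[val + 1] - 2 ≤ 4 ∨ 2*tab[val] + r + 6 = 5 must hold; in canonical form it is 2*arr[val + 1] ≤ 6 ∨ 2*tab[val] + r = -1.
Before val := val + 3*r: 2*arr[3*r + val + 1] ≤ 6 ∨ 2*tab[3*r + val] + r = -1
Before skip: 2*arr[3*r + val + 1] ≤ 6 ∨ 2*tab[3*r + val] + r = -1
Before skip: 2*arr[3*r + val + 1] ≤ 6 ∨ 2*tab[3*r + val] + r = -1
Before val := val + 5: 2*arr[3*r + val + 6] ≤ 6 ∨ 2*tab[3*r + val + 5] + r = -1
Before r := 2*val: 2*arr[7*val + 6] ≤ 6 ∨ 2*tab[7*val + 5] + 2*val = -1
Answer: WP = 2*arr[7*val + 6] ≤ 6 ∨ 2*tab[7*val + 5] + 2*val = -1


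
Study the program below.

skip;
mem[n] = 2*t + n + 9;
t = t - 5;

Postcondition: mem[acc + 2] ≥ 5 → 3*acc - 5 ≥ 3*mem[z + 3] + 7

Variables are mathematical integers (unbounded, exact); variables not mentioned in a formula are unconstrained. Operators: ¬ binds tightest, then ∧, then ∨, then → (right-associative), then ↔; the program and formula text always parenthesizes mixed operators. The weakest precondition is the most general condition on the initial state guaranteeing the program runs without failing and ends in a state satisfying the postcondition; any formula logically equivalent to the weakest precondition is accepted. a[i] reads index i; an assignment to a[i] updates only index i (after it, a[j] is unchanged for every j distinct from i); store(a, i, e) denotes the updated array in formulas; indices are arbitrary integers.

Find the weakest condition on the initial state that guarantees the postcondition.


Working backward. After the program, the postcondition mem[acc + 2] ≥ 5 → 3*acc - 5 ≥ 3*mem[z + 3] + 7 must hold; in canonical form it is mem[acc + 2] ≥ 5 → 3*acc ≥ 3*mem[z + 3] + 12.
Before t := t - 5: mem[acc + 2] ≥ 5 → 3*acc ≥ 3*mem[z + 3] + 12
Before mem[n] := 2*t + n + 9: store(mem, n, n + 2*t + 9)[acc + 2] ≥ 5 → 3*acc ≥ 3*store(mem, n, n + 2*t + 9)[z + 3] + 12
Before skip: store(mem, n, n + 2*t + 9)[acc + 2] ≥ 5 → 3*acc ≥ 3*store(mem, n, n + 2*t + 9)[z + 3] + 12
Answer: WP = store(mem, n, n + 2*t + 9)[acc + 2] ≥ 5 → 3*acc ≥ 3*store(mem, n, n + 2*t + 9)[z + 3] + 12


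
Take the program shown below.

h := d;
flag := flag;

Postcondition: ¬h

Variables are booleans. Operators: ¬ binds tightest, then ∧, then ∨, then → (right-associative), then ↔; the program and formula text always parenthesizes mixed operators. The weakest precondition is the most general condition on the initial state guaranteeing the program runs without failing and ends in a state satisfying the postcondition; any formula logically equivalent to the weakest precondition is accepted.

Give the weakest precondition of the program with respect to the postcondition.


Working backward. After the program, ¬h must hold.
Before flag := flag: ¬h
Before h := d: ¬d
Answer: WP = ¬d


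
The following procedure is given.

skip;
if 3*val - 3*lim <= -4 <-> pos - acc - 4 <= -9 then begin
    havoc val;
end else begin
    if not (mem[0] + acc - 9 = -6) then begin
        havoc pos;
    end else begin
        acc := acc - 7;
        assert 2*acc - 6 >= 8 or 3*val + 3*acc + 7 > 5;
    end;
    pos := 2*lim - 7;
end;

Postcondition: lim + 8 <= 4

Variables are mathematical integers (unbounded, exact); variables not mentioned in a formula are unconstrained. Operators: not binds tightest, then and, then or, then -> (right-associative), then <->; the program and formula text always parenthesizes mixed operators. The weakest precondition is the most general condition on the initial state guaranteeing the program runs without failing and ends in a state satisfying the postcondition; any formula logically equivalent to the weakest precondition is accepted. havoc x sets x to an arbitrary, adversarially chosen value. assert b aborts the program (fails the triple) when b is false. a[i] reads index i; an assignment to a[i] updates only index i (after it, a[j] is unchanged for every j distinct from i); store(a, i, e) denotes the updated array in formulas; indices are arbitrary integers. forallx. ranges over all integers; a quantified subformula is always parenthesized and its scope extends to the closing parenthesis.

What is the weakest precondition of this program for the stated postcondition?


Working backward. After the program, the postcondition lim + 8 <= 4 must hold; in canonical form it is lim <= -4.
Then branch requires lim <= -4; else branch requires ((not (mem[0] + acc = 3)) -> lim <= -4) and (mem[0] + acc = 3 -> ((2*acc >= 28 or 3*acc + 3*val > 19) and lim <= -4)).
Before the if: ((3*val <= 3*lim - 4 <-> pos <= acc - 5) -> lim <= -4) and ((not (3*val <= 3*lim - 4 <-> pos <= acc - 5)) -> (((not (mem[0] + acc = 3)) -> lim <= -4) and (mem[0] + acc = 3 -> ((2*acc >= 28 or 3*acc + 3*val > 19) and lim <= -4))))
Before skip: ((3*val <= 3*lim - 4 <-> pos <= acc - 5) -> lim <= -4) and ((not (3*val <= 3*lim - 4 <-> pos <= acc - 5)) -> (((not (mem[0] + acc = 3)) -> lim <= -4) and (mem[0] + acc = 3 -> ((2*acc >= 28 or 3*acc + 3*val > 19) and lim <= -4))))
Answer: WP = ((3*val <= 3*lim - 4 <-> pos <= acc - 5) -> lim <= -4) and ((not (3*val <= 3*lim - 4 <-> pos <= acc - 5)) -> (((not (mem[0] + acc = 3)) -> lim <= -4) and (mem[0] + acc = 3 -> ((2*acc >= 28 or 3*acc + 3*val > 19) and lim <= -4))))
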